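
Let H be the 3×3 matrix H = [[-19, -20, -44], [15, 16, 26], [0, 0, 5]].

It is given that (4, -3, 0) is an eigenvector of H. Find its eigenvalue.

Compute Hv: H·(4, -3, 0) = (-16, 12, 0).
Since Hv = λv, compare component 1: -16 = λ·4, so λ = -4.

-4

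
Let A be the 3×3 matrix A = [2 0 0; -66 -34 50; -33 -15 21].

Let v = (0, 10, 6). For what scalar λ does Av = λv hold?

Compute Av: A·(0, 10, 6) = (0, -40, -24).
Since Av = λv, compare component 2: -40 = λ·10, so λ = -4.

-4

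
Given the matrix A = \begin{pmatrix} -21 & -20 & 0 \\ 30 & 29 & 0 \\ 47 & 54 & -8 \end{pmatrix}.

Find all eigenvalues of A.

Set up det(μI - A) = 0.
Expanding the 3×3 determinant: p(μ) = μ^3 - 73μ - 72.
Since p(-1) = 0, μ = -1 is a root.
Factor out (μ + 1): p(μ) = (μ + 1)·(μ^2 - μ - 72).
The quadratic factors as (μ + 8)·(μ - 9).
Eigenvalues: -8, -1, 9.

-8, -1, 9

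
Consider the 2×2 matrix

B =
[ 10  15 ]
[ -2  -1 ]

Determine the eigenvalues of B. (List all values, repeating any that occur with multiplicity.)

4, 5

det(B - μI) = (10 - μ)(-1 - μ) - (15)·(-2) = μ^2 - 9μ + 20.
This factors as (μ - 4)·(μ - 5) = 0.
Eigenvalues: 4, 5.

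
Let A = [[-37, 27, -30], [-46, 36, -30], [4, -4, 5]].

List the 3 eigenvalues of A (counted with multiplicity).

-10, 5, 9

Set up det(μI - A) = 0.
Expanding the 3×3 determinant: p(μ) = μ^3 - 4μ^2 - 95μ + 450.
Try μ = 9: p(9) = 0, so 9 is a root.
Dividing by (μ - 9) leaves μ^2 + 5μ - 50.
The quadratic factors as (μ + 10)·(μ - 5).
Eigenvalues: -10, 5, 9.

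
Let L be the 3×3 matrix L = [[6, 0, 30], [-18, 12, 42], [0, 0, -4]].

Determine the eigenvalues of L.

-4, 6, 12

Set up det(lambda·I - L) = 0.
Expanding along the first row, p(lambda) = lambda^3 - 14·lambda^2 + 288.
Since p(6) = 0, lambda = 6 is a root.
Factor out (lambda - 6): p(lambda) = (lambda - 6)·(lambda^2 - 8·lambda - 48).
The quadratic factors as (lambda + 4)·(lambda - 12).
Eigenvalues: -4, 6, 12.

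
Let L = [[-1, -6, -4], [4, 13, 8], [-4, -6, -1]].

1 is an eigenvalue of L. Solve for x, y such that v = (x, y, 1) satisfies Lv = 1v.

We need (L - 1I)v = 0.
L - 1I = [[-2, -6, -4], [4, 12, 8], [-4, -6, -2]].
Row 1: (-2)·x + (-6)·y + (-4)·1 = 0
Row 2: (4)·x + (12)·y + (8)·1 = 0
Row 3: (-4)·x + (-6)·y + (-2)·1 = 0
Solving gives x = 1, y = -1.
Check: L·(1, -1, 1) = (1, -1, 1) = 1·(1, -1, 1).

1, -1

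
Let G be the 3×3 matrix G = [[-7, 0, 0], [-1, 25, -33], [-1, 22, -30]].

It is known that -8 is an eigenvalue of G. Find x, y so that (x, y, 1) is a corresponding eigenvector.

We need (G + 8I)v = 0.
G + 8I = [[1, 0, 0], [-1, 33, -33], [-1, 22, -22]].
Row 1: (1)·x + (0)·y + (0)·1 = 0
Row 2: (-1)·x + (33)·y + (-33)·1 = 0
Row 3: (-1)·x + (22)·y + (-22)·1 = 0
Solving gives x = 0, y = 1.
Check: G·(0, 1, 1) = (0, -8, -8) = -8·(0, 1, 1).

0, 1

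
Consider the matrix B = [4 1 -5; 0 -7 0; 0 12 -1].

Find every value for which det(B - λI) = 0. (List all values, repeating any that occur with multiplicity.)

-7, -1, 4

Compute the characteristic polynomial p(lambda) = det(lambda·I - B).
Expanding along the first row, p(lambda) = lambda^3 + 4·lambda^2 - 25·lambda - 28.
Try lambda = -1: p(-1) = 0, so -1 is a root.
Dividing by (lambda + 1) leaves lambda^2 + 3·lambda - 28.
The quadratic factors as (lambda + 7)·(lambda - 4).
Eigenvalues: -7, -1, 4.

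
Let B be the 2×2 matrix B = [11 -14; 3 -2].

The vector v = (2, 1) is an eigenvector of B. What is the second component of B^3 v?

First find the eigenvalue: Bv = (8, 4) = 4·(2, 1), so λ = 4.
Then B^3 v = λ^3·v = 4^3·(2, 1) = 64·(2, 1) = (128, 64).

64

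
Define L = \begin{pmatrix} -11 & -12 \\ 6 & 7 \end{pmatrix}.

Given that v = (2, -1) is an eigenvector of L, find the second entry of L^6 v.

-15625

First find the eigenvalue: Lv = (-10, 5) = -5·(2, -1), so λ = -5.
Then L^6 v = λ^6·v = (-5)^6·(2, -1) = 15625·(2, -1) = (31250, -15625).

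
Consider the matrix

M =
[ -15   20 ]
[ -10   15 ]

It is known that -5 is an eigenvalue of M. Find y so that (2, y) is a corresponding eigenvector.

We need (M + 5I)v = 0.
M + 5I = [[-10, 20], [-10, 20]].
Row 1: (-10)·2 + (20)·y = 0
Row 2: (-10)·2 + (20)·y = 0
Solving gives y = 1.
Check: M·(2, 1) = (-10, -5) = -5·(2, 1).

1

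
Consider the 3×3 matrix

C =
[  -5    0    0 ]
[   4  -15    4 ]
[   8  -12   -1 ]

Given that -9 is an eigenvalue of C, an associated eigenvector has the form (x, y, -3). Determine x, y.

We need (C + 9I)v = 0.
C + 9I = [[4, 0, 0], [4, -6, 4], [8, -12, 8]].
Row 1: (4)·x + (0)·y + (0)·-3 = 0
Row 2: (4)·x + (-6)·y + (4)·-3 = 0
Row 3: (8)·x + (-12)·y + (8)·-3 = 0
Solving gives x = 0, y = -2.
Check: C·(0, -2, -3) = (0, 18, 27) = -9·(0, -2, -3).

0, -2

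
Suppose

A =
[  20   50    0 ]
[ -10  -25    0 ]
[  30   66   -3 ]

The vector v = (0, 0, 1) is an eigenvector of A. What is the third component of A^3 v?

-27

First find the eigenvalue: Av = (0, 0, -3) = -3·(0, 0, 1), so λ = -3.
Then A^3 v = λ^3·v = (-3)^3·(0, 0, 1) = -27·(0, 0, 1) = (0, 0, -27).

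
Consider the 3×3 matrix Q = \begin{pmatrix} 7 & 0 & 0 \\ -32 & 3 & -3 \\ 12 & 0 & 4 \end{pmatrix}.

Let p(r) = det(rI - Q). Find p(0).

-84

p(0) = det(0·I − Q) = det(−Q) = (−1)^3·det(Q).
det(Q) = 84, so p(0) = -84.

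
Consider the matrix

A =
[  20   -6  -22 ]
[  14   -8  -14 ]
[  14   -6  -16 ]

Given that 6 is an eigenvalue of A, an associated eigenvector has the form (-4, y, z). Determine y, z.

We need (A - 6I)v = 0.
A - 6I = [[14, -6, -22], [14, -14, -14], [14, -6, -22]].
Row 1: (14)·-4 + (-6)·y + (-22)·z = 0
Row 2: (14)·-4 + (-14)·y + (-14)·z = 0
Row 3: (14)·-4 + (-6)·y + (-22)·z = 0
Solving gives y = -2, z = -2.
Check: A·(-4, -2, -2) = (-24, -12, -12) = 6·(-4, -2, -2).

-2, -2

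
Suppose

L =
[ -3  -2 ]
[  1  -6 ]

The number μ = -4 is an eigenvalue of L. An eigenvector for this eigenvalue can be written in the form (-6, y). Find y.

-3

We need (L + 4I)v = 0.
L + 4I = [[1, -2], [1, -2]].
Row 1: (1)·-6 + (-2)·y = 0
Row 2: (1)·-6 + (-2)·y = 0
Solving gives y = -3.
Check: L·(-6, -3) = (24, 12) = -4·(-6, -3).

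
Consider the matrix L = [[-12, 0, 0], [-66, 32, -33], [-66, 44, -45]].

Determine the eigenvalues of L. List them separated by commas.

-12, -12, -1

Set up det(λI - L) = 0.
Cofactor expansion gives p(λ) = λ^3 + 25λ^2 + 168λ + 144.
Rational-root test: λ = -12 gives p(-12) = 0.
Dividing by (λ + 12) leaves λ^2 + 13λ + 12.
The quadratic factors as (λ + 12)·(λ + 1).
Eigenvalues: -12, -12, -1.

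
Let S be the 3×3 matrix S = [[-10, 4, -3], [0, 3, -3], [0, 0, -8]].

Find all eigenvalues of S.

-10, -8, 3

S is upper triangular, so its eigenvalues are the diagonal entries.
Diagonal: -10, 3, -8.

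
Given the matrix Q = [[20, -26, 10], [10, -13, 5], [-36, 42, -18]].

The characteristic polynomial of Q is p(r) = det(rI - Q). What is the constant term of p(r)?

0

p(r) = r^3 + 11r^2 + 24r.
The constant term is 0.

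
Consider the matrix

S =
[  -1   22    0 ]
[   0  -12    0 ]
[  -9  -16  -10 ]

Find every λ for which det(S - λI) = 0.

Set up det(rI - S) = 0.
Cofactor expansion gives p(r) = r^3 + 23r^2 + 142r + 120.
Since p(-12) = 0, r = -12 is a root.
Factor out (r + 12): p(r) = (r + 12)·(r^2 + 11r + 10).
The quadratic factors as (r + 10)·(r + 1).
Eigenvalues: -12, -10, -1.

-12, -10, -1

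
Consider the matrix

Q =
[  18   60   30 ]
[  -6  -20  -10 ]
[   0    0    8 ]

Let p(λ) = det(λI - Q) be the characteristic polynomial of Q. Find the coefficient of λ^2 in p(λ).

The coefficient of λ^2 of det(λI - Q) is −trace(Q).
trace(Q) = (18) + (-20) + (8) = 6, so the coefficient is -6.

-6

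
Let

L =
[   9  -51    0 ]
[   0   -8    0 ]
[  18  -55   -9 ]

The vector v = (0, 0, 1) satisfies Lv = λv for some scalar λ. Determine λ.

-9

Compute Lv: L·(0, 0, 1) = (0, 0, -9).
Since Lv = λv, compare component 3: -9 = λ·1, so λ = -9.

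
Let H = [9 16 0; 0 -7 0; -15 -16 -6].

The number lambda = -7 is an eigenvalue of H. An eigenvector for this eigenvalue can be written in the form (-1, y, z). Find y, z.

1, 1

We need (H + 7I)v = 0.
H + 7I = [[16, 16, 0], [0, 0, 0], [-15, -16, 1]].
Row 1: (16)·-1 + (16)·y + (0)·z = 0
Row 2: (0)·-1 + (0)·y + (0)·z = 0
Row 3: (-15)·-1 + (-16)·y + (1)·z = 0
Solving gives y = 1, z = 1.
Check: H·(-1, 1, 1) = (7, -7, -7) = -7·(-1, 1, 1).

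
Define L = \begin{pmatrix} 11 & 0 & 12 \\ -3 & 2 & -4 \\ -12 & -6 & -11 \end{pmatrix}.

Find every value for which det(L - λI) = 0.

-1, 1, 2

The characteristic polynomial is p(lambda) = det(lambda·I - L).
Expanding along the first row, p(lambda) = lambda^3 - 2·lambda^2 - lambda + 2.
Try lambda = -1: p(-1) = 0, so -1 is a root.
Factor out (lambda + 1): p(lambda) = (lambda + 1)·(lambda^2 - 3·lambda + 2).
The quadratic factors as (lambda - 1)·(lambda - 2).
Eigenvalues: -1, 1, 2.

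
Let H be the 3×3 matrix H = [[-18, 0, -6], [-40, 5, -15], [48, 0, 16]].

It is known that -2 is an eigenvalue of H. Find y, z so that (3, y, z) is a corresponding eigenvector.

We need (H + 2I)v = 0.
H + 2I = [[-16, 0, -6], [-40, 7, -15], [48, 0, 18]].
Row 1: (-16)·3 + (0)·y + (-6)·z = 0
Row 2: (-40)·3 + (7)·y + (-15)·z = 0
Row 3: (48)·3 + (0)·y + (18)·z = 0
Solving gives y = 0, z = -8.
Check: H·(3, 0, -8) = (-6, 0, 16) = -2·(3, 0, -8).

0, -8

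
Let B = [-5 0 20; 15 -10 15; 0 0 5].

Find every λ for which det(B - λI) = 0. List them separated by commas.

The characteristic polynomial is p(r) = det(rI - B).
Expanding along the first row, p(r) = r^3 + 10r^2 - 25r - 250.
Try r = 5: p(5) = 0, so 5 is a root.
Dividing by (r - 5) leaves r^2 + 15r + 50.
The quadratic factors as (r + 10)·(r + 5).
Eigenvalues: -10, -5, 5.

-10, -5, 5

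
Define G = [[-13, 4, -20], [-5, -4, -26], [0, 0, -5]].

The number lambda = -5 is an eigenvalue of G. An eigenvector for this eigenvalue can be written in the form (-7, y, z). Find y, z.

We need (G + 5I)v = 0.
G + 5I = [[-8, 4, -20], [-5, 1, -26], [0, 0, 0]].
Row 1: (-8)·-7 + (4)·y + (-20)·z = 0
Row 2: (-5)·-7 + (1)·y + (-26)·z = 0
Row 3: (0)·-7 + (0)·y + (0)·z = 0
Solving gives y = -9, z = 1.
Check: G·(-7, -9, 1) = (35, 45, -5) = -5·(-7, -9, 1).

-9, 1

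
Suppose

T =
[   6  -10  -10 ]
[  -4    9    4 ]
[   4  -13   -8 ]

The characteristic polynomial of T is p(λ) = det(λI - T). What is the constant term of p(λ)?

p(λ) = λ^3 - 7λ^2 - 14λ + 120.
The constant term is 120.

120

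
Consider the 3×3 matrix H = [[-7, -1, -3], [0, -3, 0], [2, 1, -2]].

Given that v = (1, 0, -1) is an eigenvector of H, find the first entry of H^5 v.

-1024

First find the eigenvalue: Hv = (-4, 0, 4) = -4·(1, 0, -1), so λ = -4.
Then H^5 v = λ^5·v = (-4)^5·(1, 0, -1) = -1024·(1, 0, -1) = (-1024, 0, 1024).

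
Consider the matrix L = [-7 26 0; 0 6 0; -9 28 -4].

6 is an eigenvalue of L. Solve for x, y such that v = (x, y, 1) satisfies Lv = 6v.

2, 1

We need (L - 6I)v = 0.
L - 6I = [[-13, 26, 0], [0, 0, 0], [-9, 28, -10]].
Row 1: (-13)·x + (26)·y + (0)·1 = 0
Row 2: (0)·x + (0)·y + (0)·1 = 0
Row 3: (-9)·x + (28)·y + (-10)·1 = 0
Solving gives x = 2, y = 1.
Check: L·(2, 1, 1) = (12, 6, 6) = 6·(2, 1, 1).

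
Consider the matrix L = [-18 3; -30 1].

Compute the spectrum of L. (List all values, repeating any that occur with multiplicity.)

det(L - μI) = (-18 - μ)(1 - μ) - (3)·(-30) = μ^2 + 17μ + 72.
This factors as (μ + 9)·(μ + 8) = 0.
Eigenvalues: -9, -8.

-9, -8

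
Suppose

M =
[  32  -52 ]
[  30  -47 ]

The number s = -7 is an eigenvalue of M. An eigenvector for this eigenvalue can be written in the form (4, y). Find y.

3

We need (M + 7I)v = 0.
M + 7I = [[39, -52], [30, -40]].
Row 1: (39)·4 + (-52)·y = 0
Row 2: (30)·4 + (-40)·y = 0
Solving gives y = 3.
Check: M·(4, 3) = (-28, -21) = -7·(4, 3).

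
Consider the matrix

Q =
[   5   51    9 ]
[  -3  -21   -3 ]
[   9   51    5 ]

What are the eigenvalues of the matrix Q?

-4, -4, -3

Compute the characteristic polynomial p(t) = det(tI - Q).
Cofactor expansion gives p(t) = t^3 + 11t^2 + 40t + 48.
Since p(-4) = 0, t = -4 is a root.
Dividing by (t + 4) leaves t^2 + 7t + 12.
The quadratic factors as (t + 4)·(t + 3).
Eigenvalues: -4, -4, -3.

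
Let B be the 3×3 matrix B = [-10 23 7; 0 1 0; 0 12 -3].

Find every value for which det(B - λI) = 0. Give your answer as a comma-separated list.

-10, -3, 1

Set up det(rI - B) = 0.
Expanding the 3×3 determinant: p(r) = r^3 + 12r^2 + 17r - 30.
Since p(-10) = 0, r = -10 is a root.
Factor out (r + 10): p(r) = (r + 10)·(r^2 + 2r - 3).
The quadratic factors as (r + 3)·(r - 1).
Eigenvalues: -10, -3, 1.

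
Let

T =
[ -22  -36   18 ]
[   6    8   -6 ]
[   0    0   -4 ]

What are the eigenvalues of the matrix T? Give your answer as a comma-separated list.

Compute the characteristic polynomial p(r) = det(rI - T).
Expanding the 3×3 determinant: p(r) = r^3 + 18r^2 + 96r + 160.
Since p(-4) = 0, r = -4 is a root.
Dividing by (r + 4) leaves r^2 + 14r + 40.
The quadratic factors as (r + 10)·(r + 4).
Eigenvalues: -10, -4, -4.

-10, -4, -4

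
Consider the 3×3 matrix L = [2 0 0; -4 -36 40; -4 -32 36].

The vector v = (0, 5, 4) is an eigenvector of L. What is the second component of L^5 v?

First find the eigenvalue: Lv = (0, -20, -16) = -4·(0, 5, 4), so λ = -4.
Then L^5 v = λ^5·v = (-4)^5·(0, 5, 4) = -1024·(0, 5, 4) = (0, -5120, -4096).

-5120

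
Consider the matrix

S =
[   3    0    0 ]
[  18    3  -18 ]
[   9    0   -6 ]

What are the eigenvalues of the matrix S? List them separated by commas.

The characteristic polynomial is p(r) = det(rI - S).
Cofactor expansion gives p(r) = r^3 - 27r + 54.
Try r = 3: p(3) = 0, so 3 is a root.
Factor out (r - 3): p(r) = (r - 3)·(r^2 + 3r - 18).
The quadratic factors as (r + 6)·(r - 3).
Eigenvalues: -6, 3, 3.

-6, 3, 3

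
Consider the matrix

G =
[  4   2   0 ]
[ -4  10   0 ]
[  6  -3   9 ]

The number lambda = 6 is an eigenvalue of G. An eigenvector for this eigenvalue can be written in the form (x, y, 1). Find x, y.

We need (G - 6I)v = 0.
G - 6I = [[-2, 2, 0], [-4, 4, 0], [6, -3, 3]].
Row 1: (-2)·x + (2)·y + (0)·1 = 0
Row 2: (-4)·x + (4)·y + (0)·1 = 0
Row 3: (6)·x + (-3)·y + (3)·1 = 0
Solving gives x = -1, y = -1.
Check: G·(-1, -1, 1) = (-6, -6, 6) = 6·(-1, -1, 1).

-1, -1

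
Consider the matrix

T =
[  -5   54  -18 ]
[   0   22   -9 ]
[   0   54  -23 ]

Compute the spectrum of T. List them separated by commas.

-5, -5, 4

Set up det(lambda·I - T) = 0.
Cofactor expansion gives p(lambda) = lambda^3 + 6·lambda^2 - 15·lambda - 100.
Rational-root test: lambda = 4 gives p(4) = 0.
Factor out (lambda - 4): p(lambda) = (lambda - 4)·(lambda^2 + 10·lambda + 25).
The quadratic factor is (lambda + 5)^2.
Eigenvalues: -5, -5, 4.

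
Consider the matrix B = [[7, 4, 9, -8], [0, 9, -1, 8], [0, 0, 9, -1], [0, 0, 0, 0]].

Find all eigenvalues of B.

B is upper triangular, so its eigenvalues are the diagonal entries.
Diagonal: 7, 9, 9, 0.

0, 7, 9, 9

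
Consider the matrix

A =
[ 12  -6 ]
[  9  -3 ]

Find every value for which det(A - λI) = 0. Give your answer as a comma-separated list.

det(A - λI) = (12 - λ)(-3 - λ) - (-6)·(9) = λ^2 - 9λ + 18.
This factors as (λ - 3)·(λ - 6) = 0.
Eigenvalues: 3, 6.

3, 6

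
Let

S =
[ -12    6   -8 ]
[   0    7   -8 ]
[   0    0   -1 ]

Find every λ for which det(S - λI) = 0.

-12, -1, 7

S is upper triangular, so its eigenvalues are the diagonal entries.
Diagonal: -12, 7, -1.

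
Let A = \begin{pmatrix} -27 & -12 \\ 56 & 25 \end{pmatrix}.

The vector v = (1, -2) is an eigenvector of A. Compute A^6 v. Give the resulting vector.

First find the eigenvalue: Av = (-3, 6) = -3·(1, -2), so λ = -3.
Then A^6 v = λ^6·v = (-3)^6·(1, -2) = 729·(1, -2) = (729, -1458).

(729, -1458)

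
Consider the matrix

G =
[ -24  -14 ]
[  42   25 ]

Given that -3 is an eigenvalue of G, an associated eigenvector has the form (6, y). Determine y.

-9

We need (G + 3I)v = 0.
G + 3I = [[-21, -14], [42, 28]].
Row 1: (-21)·6 + (-14)·y = 0
Row 2: (42)·6 + (28)·y = 0
Solving gives y = -9.
Check: G·(6, -9) = (-18, 27) = -3·(6, -9).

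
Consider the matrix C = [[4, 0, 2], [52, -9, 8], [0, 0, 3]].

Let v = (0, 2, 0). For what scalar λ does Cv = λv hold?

-9

Compute Cv: C·(0, 2, 0) = (0, -18, 0).
Since Cv = λv, compare component 2: -18 = λ·2, so λ = -9.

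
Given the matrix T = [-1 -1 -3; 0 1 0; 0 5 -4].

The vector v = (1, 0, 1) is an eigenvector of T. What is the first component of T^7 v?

-16384

First find the eigenvalue: Tv = (-4, 0, -4) = -4·(1, 0, 1), so λ = -4.
Then T^7 v = λ^7·v = (-4)^7·(1, 0, 1) = -16384·(1, 0, 1) = (-16384, 0, -16384).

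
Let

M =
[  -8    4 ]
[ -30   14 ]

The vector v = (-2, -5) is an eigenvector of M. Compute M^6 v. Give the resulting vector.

(-128, -320)

First find the eigenvalue: Mv = (-4, -10) = 2·(-2, -5), so λ = 2.
Then M^6 v = λ^6·v = 2^6·(-2, -5) = 64·(-2, -5) = (-128, -320).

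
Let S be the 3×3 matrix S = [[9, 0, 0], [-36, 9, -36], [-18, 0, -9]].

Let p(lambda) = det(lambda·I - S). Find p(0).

729

p(0) = det(0·I − S) = det(−S) = (−1)^3·det(S).
det(S) = -729, so p(0) = 729.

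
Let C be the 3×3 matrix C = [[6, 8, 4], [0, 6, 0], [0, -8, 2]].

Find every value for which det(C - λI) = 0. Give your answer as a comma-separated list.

Set up det(λI - C) = 0.
Cofactor expansion gives p(λ) = λ^3 - 14λ^2 + 60λ - 72.
Rational-root test: λ = 2 gives p(2) = 0.
Dividing by (λ - 2) leaves λ^2 - 12λ + 36.
The quadratic factor is (λ - 6)^2.
Eigenvalues: 2, 6, 6.

2, 6, 6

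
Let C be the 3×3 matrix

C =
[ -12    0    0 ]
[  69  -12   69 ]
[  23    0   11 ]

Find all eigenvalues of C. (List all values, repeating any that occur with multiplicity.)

Compute the characteristic polynomial p(lambda) = det(lambda·I - C).
Expanding along the first row, p(lambda) = lambda^3 + 13·lambda^2 - 120·lambda - 1584.
Since p(-12) = 0, lambda = -12 is a root.
Dividing by (lambda + 12) leaves lambda^2 + lambda - 132.
The quadratic factors as (lambda + 12)·(lambda - 11).
Eigenvalues: -12, -12, 11.

-12, -12, 11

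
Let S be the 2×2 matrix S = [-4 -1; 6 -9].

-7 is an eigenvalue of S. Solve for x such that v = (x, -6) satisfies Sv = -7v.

-2

We need (S + 7I)v = 0.
S + 7I = [[3, -1], [6, -2]].
Row 1: (3)·x + (-1)·-6 = 0
Row 2: (6)·x + (-2)·-6 = 0
Solving gives x = -2.
Check: S·(-2, -6) = (14, 42) = -7·(-2, -6).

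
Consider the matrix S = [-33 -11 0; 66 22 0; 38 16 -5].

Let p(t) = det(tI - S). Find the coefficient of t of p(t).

55

p(t) = t^3 + 16t^2 + 55t.
The coefficient of t is 55.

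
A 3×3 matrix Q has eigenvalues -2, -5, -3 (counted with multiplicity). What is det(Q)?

-30

det(Q) is the product of the eigenvalues: (-2) · (-5) · (-3) = -30.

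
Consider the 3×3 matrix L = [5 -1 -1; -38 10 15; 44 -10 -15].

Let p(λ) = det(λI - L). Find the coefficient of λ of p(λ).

p(λ) = λ^3 - 19λ + 30.
The coefficient of λ is -19.

-19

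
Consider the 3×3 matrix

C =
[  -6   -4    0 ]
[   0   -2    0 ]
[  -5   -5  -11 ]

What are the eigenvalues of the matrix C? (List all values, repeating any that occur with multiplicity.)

Compute the characteristic polynomial p(r) = det(rI - C).
Expanding the 3×3 determinant: p(r) = r^3 + 19r^2 + 100r + 132.
Try r = -11: p(-11) = 0, so -11 is a root.
Factor out (r + 11): p(r) = (r + 11)·(r^2 + 8r + 12).
The quadratic factors as (r + 6)·(r + 2).
Eigenvalues: -11, -6, -2.

-11, -6, -2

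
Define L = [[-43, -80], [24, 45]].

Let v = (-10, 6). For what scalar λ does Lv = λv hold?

5

Compute Lv: L·(-10, 6) = (-50, 30).
Since Lv = λv, compare component 1: -50 = λ·-10, so λ = 5.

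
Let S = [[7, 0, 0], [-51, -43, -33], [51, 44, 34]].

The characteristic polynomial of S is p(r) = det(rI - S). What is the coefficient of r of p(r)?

p(r) = r^3 + 2r^2 - 73r + 70.
The coefficient of r is -73.

-73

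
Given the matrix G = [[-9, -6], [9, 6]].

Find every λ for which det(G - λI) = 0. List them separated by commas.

det(G - rI) = (-9 - r)(6 - r) - (-6)·(9) = r^2 + 3r.
This factors as (r + 3)·r = 0.
Eigenvalues: -3, 0.

-3, 0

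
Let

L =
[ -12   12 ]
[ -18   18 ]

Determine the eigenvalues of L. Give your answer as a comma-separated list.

det(L - sI) = (-12 - s)(18 - s) - (12)·(-18) = s^2 - 6s.
This factors as s·(s - 6) = 0.
Eigenvalues: 0, 6.

0, 6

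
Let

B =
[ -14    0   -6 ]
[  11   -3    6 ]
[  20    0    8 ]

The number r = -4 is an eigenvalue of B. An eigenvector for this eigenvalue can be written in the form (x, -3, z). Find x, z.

We need (B + 4I)v = 0.
B + 4I = [[-10, 0, -6], [11, 1, 6], [20, 0, 12]].
Row 1: (-10)·x + (0)·-3 + (-6)·z = 0
Row 2: (11)·x + (1)·-3 + (6)·z = 0
Row 3: (20)·x + (0)·-3 + (12)·z = 0
Solving gives x = 3, z = -5.
Check: B·(3, -3, -5) = (-12, 12, 20) = -4·(3, -3, -5).

3, -5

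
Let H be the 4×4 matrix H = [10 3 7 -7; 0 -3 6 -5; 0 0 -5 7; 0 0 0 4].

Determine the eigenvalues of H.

-5, -3, 4, 10

H is upper triangular, so its eigenvalues are the diagonal entries.
Diagonal: 10, -3, -5, 4.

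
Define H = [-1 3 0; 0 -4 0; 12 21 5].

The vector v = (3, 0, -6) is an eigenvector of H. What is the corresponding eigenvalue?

-1

Compute Hv: H·(3, 0, -6) = (-3, 0, 6).
Since Hv = λv, compare component 1: -3 = λ·3, so λ = -1.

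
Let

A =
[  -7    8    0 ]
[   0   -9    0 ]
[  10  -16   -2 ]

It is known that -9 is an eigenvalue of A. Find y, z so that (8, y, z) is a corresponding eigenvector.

-2, -16

We need (A + 9I)v = 0.
A + 9I = [[2, 8, 0], [0, 0, 0], [10, -16, 7]].
Row 1: (2)·8 + (8)·y + (0)·z = 0
Row 2: (0)·8 + (0)·y + (0)·z = 0
Row 3: (10)·8 + (-16)·y + (7)·z = 0
Solving gives y = -2, z = -16.
Check: A·(8, -2, -16) = (-72, 18, 144) = -9·(8, -2, -16).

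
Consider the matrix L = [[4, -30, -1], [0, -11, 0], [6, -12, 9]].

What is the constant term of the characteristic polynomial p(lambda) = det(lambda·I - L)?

p(0) = det(0·I − L) = det(−L) = (−1)^3·det(L).
det(L) = -462, so p(0) = 462.

462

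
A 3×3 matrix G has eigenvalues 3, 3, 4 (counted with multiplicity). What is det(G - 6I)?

If G has eigenvalues 3, 3, 4, then G - 6I has eigenvalues -3, -3, -2.
det(G - 6I) = (-3) · (-3) · (-2) = -18.

-18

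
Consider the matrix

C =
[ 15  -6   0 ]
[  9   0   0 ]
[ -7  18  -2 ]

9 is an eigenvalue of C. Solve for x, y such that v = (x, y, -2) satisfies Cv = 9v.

We need (C - 9I)v = 0.
C - 9I = [[6, -6, 0], [9, -9, 0], [-7, 18, -11]].
Row 1: (6)·x + (-6)·y + (0)·-2 = 0
Row 2: (9)·x + (-9)·y + (0)·-2 = 0
Row 3: (-7)·x + (18)·y + (-11)·-2 = 0
Solving gives x = -2, y = -2.
Check: C·(-2, -2, -2) = (-18, -18, -18) = 9·(-2, -2, -2).

-2, -2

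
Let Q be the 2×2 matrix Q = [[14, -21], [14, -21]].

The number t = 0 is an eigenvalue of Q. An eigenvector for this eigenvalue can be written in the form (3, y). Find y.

We need (Q)v = 0.
Q = [[14, -21], [14, -21]].
Row 1: (14)·3 + (-21)·y = 0
Row 2: (14)·3 + (-21)·y = 0
Solving gives y = 2.
Check: Q·(3, 2) = (0, 0) = 0·(3, 2).

2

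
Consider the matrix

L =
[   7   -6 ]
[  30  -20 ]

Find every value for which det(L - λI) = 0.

-8, -5

det(L - sI) = (7 - s)(-20 - s) - (-6)·(30) = s^2 + 13s + 40.
This factors as (s + 8)·(s + 5) = 0.
Eigenvalues: -8, -5.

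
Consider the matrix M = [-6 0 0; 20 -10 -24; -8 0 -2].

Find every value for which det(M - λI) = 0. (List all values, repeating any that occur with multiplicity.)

The characteristic polynomial is p(μ) = det(μI - M).
Cofactor expansion gives p(μ) = μ^3 + 18μ^2 + 92μ + 120.
Try μ = -2: p(-2) = 0, so -2 is a root.
Dividing by (μ + 2) leaves μ^2 + 16μ + 60.
The quadratic factors as (μ + 10)·(μ + 6).
Eigenvalues: -10, -6, -2.

-10, -6, -2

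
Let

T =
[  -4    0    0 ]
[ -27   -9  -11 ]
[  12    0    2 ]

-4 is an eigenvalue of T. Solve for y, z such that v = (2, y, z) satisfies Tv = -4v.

We need (T + 4I)v = 0.
T + 4I = [[0, 0, 0], [-27, -5, -11], [12, 0, 6]].
Row 1: (0)·2 + (0)·y + (0)·z = 0
Row 2: (-27)·2 + (-5)·y + (-11)·z = 0
Row 3: (12)·2 + (0)·y + (6)·z = 0
Solving gives y = -2, z = -4.
Check: T·(2, -2, -4) = (-8, 8, 16) = -4·(2, -2, -4).

-2, -4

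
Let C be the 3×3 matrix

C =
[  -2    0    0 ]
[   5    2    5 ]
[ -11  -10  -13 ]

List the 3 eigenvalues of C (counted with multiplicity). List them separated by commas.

-8, -3, -2

Set up det(rI - C) = 0.
Cofactor expansion gives p(r) = r^3 + 13r^2 + 46r + 48.
Since p(-3) = 0, r = -3 is a root.
Factor out (r + 3): p(r) = (r + 3)·(r^2 + 10r + 16).
The quadratic factors as (r + 8)·(r + 2).
Eigenvalues: -8, -3, -2.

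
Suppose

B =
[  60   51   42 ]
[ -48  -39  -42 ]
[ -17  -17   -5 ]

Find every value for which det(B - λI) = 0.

The characteristic polynomial is p(μ) = det(μI - B).
Cofactor expansion gives p(μ) = μ^3 - 16μ^2 + 3μ + 540.
Try μ = -5: p(-5) = 0, so -5 is a root.
Dividing by (μ + 5) leaves μ^2 - 21μ + 108.
The quadratic factors as (μ - 9)·(μ - 12).
Eigenvalues: -5, 9, 12.

-5, 9, 12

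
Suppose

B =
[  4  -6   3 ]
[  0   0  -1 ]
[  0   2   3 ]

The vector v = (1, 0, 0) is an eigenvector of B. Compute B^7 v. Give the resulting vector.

(16384, 0, 0)

First find the eigenvalue: Bv = (4, 0, 0) = 4·(1, 0, 0), so λ = 4.
Then B^7 v = λ^7·v = 4^7·(1, 0, 0) = 16384·(1, 0, 0) = (16384, 0, 0).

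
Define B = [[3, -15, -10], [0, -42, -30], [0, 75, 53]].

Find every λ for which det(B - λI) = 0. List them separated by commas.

3, 3, 8

Compute the characteristic polynomial p(λ) = det(λI - B).
Expanding the 3×3 determinant: p(λ) = λ^3 - 14λ^2 + 57λ - 72.
Try λ = 3: p(3) = 0, so 3 is a root.
Dividing by (λ - 3) leaves λ^2 - 11λ + 24.
The quadratic factors as (λ - 3)·(λ - 8).
Eigenvalues: 3, 3, 8.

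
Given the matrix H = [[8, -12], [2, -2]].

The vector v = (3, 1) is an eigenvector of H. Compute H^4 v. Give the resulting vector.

(768, 256)

First find the eigenvalue: Hv = (12, 4) = 4·(3, 1), so λ = 4.
Then H^4 v = λ^4·v = 4^4·(3, 1) = 256·(3, 1) = (768, 256).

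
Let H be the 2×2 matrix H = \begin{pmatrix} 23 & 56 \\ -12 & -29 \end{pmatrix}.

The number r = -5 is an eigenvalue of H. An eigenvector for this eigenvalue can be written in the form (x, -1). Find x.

We need (H + 5I)v = 0.
H + 5I = [[28, 56], [-12, -24]].
Row 1: (28)·x + (56)·-1 = 0
Row 2: (-12)·x + (-24)·-1 = 0
Solving gives x = 2.
Check: H·(2, -1) = (-10, 5) = -5·(2, -1).

2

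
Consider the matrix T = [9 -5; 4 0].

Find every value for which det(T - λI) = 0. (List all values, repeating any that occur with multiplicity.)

4, 5

det(T - tI) = (9 - t)(0 - t) - (-5)·(4) = t^2 - 9t + 20.
This factors as (t - 4)·(t - 5) = 0.
Eigenvalues: 4, 5.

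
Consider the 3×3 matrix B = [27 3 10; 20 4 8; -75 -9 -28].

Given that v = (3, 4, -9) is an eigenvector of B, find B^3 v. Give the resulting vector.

First find the eigenvalue: Bv = (3, 4, -9) = 1·(3, 4, -9), so λ = 1.
Then B^3 v = λ^3·v = 1^3·(3, 4, -9) = 1·(3, 4, -9) = (3, 4, -9).

(3, 4, -9)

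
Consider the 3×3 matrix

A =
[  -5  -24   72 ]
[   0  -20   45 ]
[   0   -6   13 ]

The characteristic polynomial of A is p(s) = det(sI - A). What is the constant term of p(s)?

50

p(s) = s^3 + 12s^2 + 45s + 50.
The constant term is 50.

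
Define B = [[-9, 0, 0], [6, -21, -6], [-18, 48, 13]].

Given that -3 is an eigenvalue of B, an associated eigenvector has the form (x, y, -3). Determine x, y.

0, 1

We need (B + 3I)v = 0.
B + 3I = [[-6, 0, 0], [6, -18, -6], [-18, 48, 16]].
Row 1: (-6)·x + (0)·y + (0)·-3 = 0
Row 2: (6)·x + (-18)·y + (-6)·-3 = 0
Row 3: (-18)·x + (48)·y + (16)·-3 = 0
Solving gives x = 0, y = 1.
Check: B·(0, 1, -3) = (0, -3, 9) = -3·(0, 1, -3).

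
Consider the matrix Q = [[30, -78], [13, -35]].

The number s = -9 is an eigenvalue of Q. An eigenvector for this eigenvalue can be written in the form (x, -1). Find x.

We need (Q + 9I)v = 0.
Q + 9I = [[39, -78], [13, -26]].
Row 1: (39)·x + (-78)·-1 = 0
Row 2: (13)·x + (-26)·-1 = 0
Solving gives x = -2.
Check: Q·(-2, -1) = (18, 9) = -9·(-2, -1).

-2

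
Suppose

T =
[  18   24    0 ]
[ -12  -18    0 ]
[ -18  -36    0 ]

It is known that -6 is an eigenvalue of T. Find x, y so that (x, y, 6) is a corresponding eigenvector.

We need (T + 6I)v = 0.
T + 6I = [[24, 24, 0], [-12, -12, 0], [-18, -36, 6]].
Row 1: (24)·x + (24)·y + (0)·6 = 0
Row 2: (-12)·x + (-12)·y + (0)·6 = 0
Row 3: (-18)·x + (-36)·y + (6)·6 = 0
Solving gives x = -2, y = 2.
Check: T·(-2, 2, 6) = (12, -12, -36) = -6·(-2, 2, 6).

-2, 2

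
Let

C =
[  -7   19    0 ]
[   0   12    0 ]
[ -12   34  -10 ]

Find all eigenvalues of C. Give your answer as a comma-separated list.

-10, -7, 12

The characteristic polynomial is p(λ) = det(λI - C).
Expanding along the first row, p(λ) = λ^3 + 5λ^2 - 134λ - 840.
Rational-root test: λ = -7 gives p(-7) = 0.
Dividing by (λ + 7) leaves λ^2 - 2λ - 120.
The quadratic factors as (λ + 10)·(λ - 12).
Eigenvalues: -10, -7, 12.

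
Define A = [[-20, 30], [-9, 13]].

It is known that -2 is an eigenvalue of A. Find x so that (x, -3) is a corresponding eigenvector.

-5

We need (A + 2I)v = 0.
A + 2I = [[-18, 30], [-9, 15]].
Row 1: (-18)·x + (30)·-3 = 0
Row 2: (-9)·x + (15)·-3 = 0
Solving gives x = -5.
Check: A·(-5, -3) = (10, 6) = -2·(-5, -3).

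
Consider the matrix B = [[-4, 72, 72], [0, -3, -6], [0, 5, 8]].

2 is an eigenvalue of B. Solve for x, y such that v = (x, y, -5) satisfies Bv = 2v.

12, 6

We need (B - 2I)v = 0.
B - 2I = [[-6, 72, 72], [0, -5, -6], [0, 5, 6]].
Row 1: (-6)·x + (72)·y + (72)·-5 = 0
Row 2: (0)·x + (-5)·y + (-6)·-5 = 0
Row 3: (0)·x + (5)·y + (6)·-5 = 0
Solving gives x = 12, y = 6.
Check: B·(12, 6, -5) = (24, 12, -10) = 2·(12, 6, -5).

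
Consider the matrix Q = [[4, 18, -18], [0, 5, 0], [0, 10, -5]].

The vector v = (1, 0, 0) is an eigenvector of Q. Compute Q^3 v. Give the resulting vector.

First find the eigenvalue: Qv = (4, 0, 0) = 4·(1, 0, 0), so λ = 4.
Then Q^3 v = λ^3·v = 4^3·(1, 0, 0) = 64·(1, 0, 0) = (64, 0, 0).

(64, 0, 0)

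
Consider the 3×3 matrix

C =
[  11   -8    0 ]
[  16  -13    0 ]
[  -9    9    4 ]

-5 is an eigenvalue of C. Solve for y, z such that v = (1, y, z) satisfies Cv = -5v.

2, -1

We need (C + 5I)v = 0.
C + 5I = [[16, -8, 0], [16, -8, 0], [-9, 9, 9]].
Row 1: (16)·1 + (-8)·y + (0)·z = 0
Row 2: (16)·1 + (-8)·y + (0)·z = 0
Row 3: (-9)·1 + (9)·y + (9)·z = 0
Solving gives y = 2, z = -1.
Check: C·(1, 2, -1) = (-5, -10, 5) = -5·(1, 2, -1).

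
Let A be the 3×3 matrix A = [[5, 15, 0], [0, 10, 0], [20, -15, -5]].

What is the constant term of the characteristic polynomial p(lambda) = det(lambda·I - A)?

250

p(0) = det(0·I − A) = det(−A) = (−1)^3·det(A).
det(A) = -250, so p(0) = 250.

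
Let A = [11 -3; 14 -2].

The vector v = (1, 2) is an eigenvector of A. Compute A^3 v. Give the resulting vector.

First find the eigenvalue: Av = (5, 10) = 5·(1, 2), so λ = 5.
Then A^3 v = λ^3·v = 5^3·(1, 2) = 125·(1, 2) = (125, 250).

(125, 250)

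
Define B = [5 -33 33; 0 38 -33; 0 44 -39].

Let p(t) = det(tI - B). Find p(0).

p(0) = det(0·I − B) = det(−B) = (−1)^3·det(B).
det(B) = -150, so p(0) = 150.

150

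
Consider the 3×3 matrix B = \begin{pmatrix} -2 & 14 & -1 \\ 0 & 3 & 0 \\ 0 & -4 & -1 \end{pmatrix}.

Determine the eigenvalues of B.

-2, -1, 3

Compute the characteristic polynomial p(lambda) = det(lambda·I - B).
Expanding along the first row, p(lambda) = lambda^3 - 7·lambda - 6.
Since p(-2) = 0, lambda = -2 is a root.
Factor out (lambda + 2): p(lambda) = (lambda + 2)·(lambda^2 - 2·lambda - 3).
The quadratic factors as (lambda + 1)·(lambda - 3).
Eigenvalues: -2, -1, 3.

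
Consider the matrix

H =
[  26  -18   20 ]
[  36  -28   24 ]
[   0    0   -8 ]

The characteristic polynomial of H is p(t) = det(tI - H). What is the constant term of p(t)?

p(t) = t^3 + 10t^2 - 64t - 640.
The constant term is -640.

-640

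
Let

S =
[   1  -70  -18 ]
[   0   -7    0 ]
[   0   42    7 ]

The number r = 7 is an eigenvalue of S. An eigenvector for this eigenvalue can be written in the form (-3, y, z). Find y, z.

We need (S - 7I)v = 0.
S - 7I = [[-6, -70, -18], [0, -14, 0], [0, 42, 0]].
Row 1: (-6)·-3 + (-70)·y + (-18)·z = 0
Row 2: (0)·-3 + (-14)·y + (0)·z = 0
Row 3: (0)·-3 + (42)·y + (0)·z = 0
Solving gives y = 0, z = 1.
Check: S·(-3, 0, 1) = (-21, 0, 7) = 7·(-3, 0, 1).

0, 1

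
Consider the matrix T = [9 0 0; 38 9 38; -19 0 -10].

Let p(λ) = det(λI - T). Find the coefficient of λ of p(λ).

p(λ) = λ^3 - 8λ^2 - 99λ + 810.
The coefficient of λ is -99.

-99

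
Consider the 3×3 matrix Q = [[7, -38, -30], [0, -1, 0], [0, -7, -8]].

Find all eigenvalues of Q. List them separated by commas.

-8, -1, 7

Set up det(sI - Q) = 0.
Cofactor expansion gives p(s) = s^3 + 2s^2 - 55s - 56.
Rational-root test: s = -1 gives p(-1) = 0.
Factor out (s + 1): p(s) = (s + 1)·(s^2 + s - 56).
The quadratic factors as (s + 8)·(s - 7).
Eigenvalues: -8, -1, 7.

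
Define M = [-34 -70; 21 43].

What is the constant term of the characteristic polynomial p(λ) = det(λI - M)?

p(0) = det(0·I − M) = det(−M) = (−1)^2·det(M).
det(M) = 8, so p(0) = 8.

8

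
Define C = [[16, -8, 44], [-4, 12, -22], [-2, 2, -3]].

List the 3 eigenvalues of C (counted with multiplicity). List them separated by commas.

The characteristic polynomial is p(lambda) = det(lambda·I - C).
Expanding the 3×3 determinant: p(lambda) = lambda^3 - 25·lambda^2 + 208·lambda - 576.
Rational-root test: lambda = 8 gives p(8) = 0.
Dividing by (lambda - 8) leaves lambda^2 - 17·lambda + 72.
The quadratic factors as (lambda - 8)·(lambda - 9).
Eigenvalues: 8, 8, 9.

8, 8, 9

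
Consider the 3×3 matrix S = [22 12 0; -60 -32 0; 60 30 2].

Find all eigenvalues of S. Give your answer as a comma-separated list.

Compute the characteristic polynomial p(r) = det(rI - S).
Cofactor expansion gives p(r) = r^3 + 8r^2 - 4r - 32.
Try r = -2: p(-2) = 0, so -2 is a root.
Dividing by (r + 2) leaves r^2 + 6r - 16.
The quadratic factors as (r + 8)·(r - 2).
Eigenvalues: -8, -2, 2.

-8, -2, 2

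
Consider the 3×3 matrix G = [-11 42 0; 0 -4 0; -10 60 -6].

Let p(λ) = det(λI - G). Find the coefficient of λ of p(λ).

p(λ) = λ^3 + 21λ^2 + 134λ + 264.
The coefficient of λ is 134.

134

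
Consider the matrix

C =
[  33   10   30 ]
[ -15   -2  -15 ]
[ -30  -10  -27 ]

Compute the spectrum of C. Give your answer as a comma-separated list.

Set up det(rI - C) = 0.
Cofactor expansion gives p(r) = r^3 - 4r^2 - 3r + 18.
Rational-root test: r = -2 gives p(-2) = 0.
Factor out (r + 2): p(r) = (r + 2)·(r^2 - 6r + 9).
The quadratic factor is (r - 3)^2.
Eigenvalues: -2, 3, 3.

-2, 3, 3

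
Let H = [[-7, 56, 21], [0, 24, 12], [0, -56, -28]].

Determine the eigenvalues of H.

Set up det(μI - H) = 0.
Expanding the 3×3 determinant: p(μ) = μ^3 + 11μ^2 + 28μ.
Since p(0) = 0, μ = 0 is a root.
Factor out μ: p(μ) = μ·(μ^2 + 11μ + 28).
The quadratic factors as (μ + 7)·(μ + 4).
Eigenvalues: -7, -4, 0.

-7, -4, 0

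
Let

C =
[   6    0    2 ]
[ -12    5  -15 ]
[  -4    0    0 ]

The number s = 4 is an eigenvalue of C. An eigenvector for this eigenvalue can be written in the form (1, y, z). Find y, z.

-3, -1

We need (C - 4I)v = 0.
C - 4I = [[2, 0, 2], [-12, 1, -15], [-4, 0, -4]].
Row 1: (2)·1 + (0)·y + (2)·z = 0
Row 2: (-12)·1 + (1)·y + (-15)·z = 0
Row 3: (-4)·1 + (0)·y + (-4)·z = 0
Solving gives y = -3, z = -1.
Check: C·(1, -3, -1) = (4, -12, -4) = 4·(1, -3, -1).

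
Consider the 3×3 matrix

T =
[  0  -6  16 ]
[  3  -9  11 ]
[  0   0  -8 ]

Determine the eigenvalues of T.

The characteristic polynomial is p(r) = det(rI - T).
Expanding the 3×3 determinant: p(r) = r^3 + 17r^2 + 90r + 144.
Rational-root test: r = -6 gives p(-6) = 0.
Factor out (r + 6): p(r) = (r + 6)·(r^2 + 11r + 24).
The quadratic factors as (r + 8)·(r + 3).
Eigenvalues: -8, -6, -3.

-8, -6, -3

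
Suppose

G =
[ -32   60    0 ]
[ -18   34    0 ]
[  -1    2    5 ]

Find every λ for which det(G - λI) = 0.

-2, 4, 5

Compute the characteristic polynomial p(λ) = det(λI - G).
Cofactor expansion gives p(λ) = λ^3 - 7λ^2 + 2λ + 40.
Rational-root test: λ = 4 gives p(4) = 0.
Factor out (λ - 4): p(λ) = (λ - 4)·(λ^2 - 3λ - 10).
The quadratic factors as (λ + 2)·(λ - 5).
Eigenvalues: -2, 4, 5.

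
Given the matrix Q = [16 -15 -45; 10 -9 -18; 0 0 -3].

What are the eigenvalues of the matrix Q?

-3, 1, 6

Compute the characteristic polynomial p(r) = det(rI - Q).
Expanding along the first row, p(r) = r^3 - 4r^2 - 15r + 18.
Try r = 1: p(1) = 0, so 1 is a root.
Dividing by (r - 1) leaves r^2 - 3r - 18.
The quadratic factors as (r + 3)·(r - 6).
Eigenvalues: -3, 1, 6.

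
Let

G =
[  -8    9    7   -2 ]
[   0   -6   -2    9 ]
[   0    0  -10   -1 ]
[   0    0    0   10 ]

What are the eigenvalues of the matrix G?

-10, -8, -6, 10

G is upper triangular, so its eigenvalues are the diagonal entries.
Diagonal: -8, -6, -10, 10.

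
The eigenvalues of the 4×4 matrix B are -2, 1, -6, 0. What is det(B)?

0

det(B) is the product of the eigenvalues: (-2) · (1) · (-6) · (0) = 0.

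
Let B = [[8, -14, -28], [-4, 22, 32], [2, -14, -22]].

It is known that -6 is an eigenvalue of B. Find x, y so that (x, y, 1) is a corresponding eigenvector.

1, -1

We need (B + 6I)v = 0.
B + 6I = [[14, -14, -28], [-4, 28, 32], [2, -14, -16]].
Row 1: (14)·x + (-14)·y + (-28)·1 = 0
Row 2: (-4)·x + (28)·y + (32)·1 = 0
Row 3: (2)·x + (-14)·y + (-16)·1 = 0
Solving gives x = 1, y = -1.
Check: B·(1, -1, 1) = (-6, 6, -6) = -6·(1, -1, 1).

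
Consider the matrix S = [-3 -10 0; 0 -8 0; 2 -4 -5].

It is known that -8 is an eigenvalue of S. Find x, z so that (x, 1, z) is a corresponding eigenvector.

2, 0

We need (S + 8I)v = 0.
S + 8I = [[5, -10, 0], [0, 0, 0], [2, -4, 3]].
Row 1: (5)·x + (-10)·1 + (0)·z = 0
Row 2: (0)·x + (0)·1 + (0)·z = 0
Row 3: (2)·x + (-4)·1 + (3)·z = 0
Solving gives x = 2, z = 0.
Check: S·(2, 1, 0) = (-16, -8, 0) = -8·(2, 1, 0).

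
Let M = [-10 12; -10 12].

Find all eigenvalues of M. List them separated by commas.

det(M - μI) = (-10 - μ)(12 - μ) - (12)·(-10) = μ^2 - 2μ.
This factors as μ·(μ - 2) = 0.
Eigenvalues: 0, 2.

0, 2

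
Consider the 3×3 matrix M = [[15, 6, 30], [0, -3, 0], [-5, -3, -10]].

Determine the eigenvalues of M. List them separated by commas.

Set up det(sI - M) = 0.
Expanding along the first row, p(s) = s^3 - 2s^2 - 15s.
Since p(0) = 0, s = 0 is a root.
Factor out s: p(s) = s·(s^2 - 2s - 15).
The quadratic factors as (s + 3)·(s - 5).
Eigenvalues: -3, 0, 5.

-3, 0, 5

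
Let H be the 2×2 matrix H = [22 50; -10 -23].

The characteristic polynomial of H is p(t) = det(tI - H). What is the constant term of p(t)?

-6

p(t) = t^2 + t - 6.
The constant term is -6.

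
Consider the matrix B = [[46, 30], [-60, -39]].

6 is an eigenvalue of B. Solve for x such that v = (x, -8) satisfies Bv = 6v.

We need (B - 6I)v = 0.
B - 6I = [[40, 30], [-60, -45]].
Row 1: (40)·x + (30)·-8 = 0
Row 2: (-60)·x + (-45)·-8 = 0
Solving gives x = 6.
Check: B·(6, -8) = (36, -48) = 6·(6, -8).

6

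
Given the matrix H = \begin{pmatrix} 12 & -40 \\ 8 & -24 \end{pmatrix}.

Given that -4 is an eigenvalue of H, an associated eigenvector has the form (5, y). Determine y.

2

We need (H + 4I)v = 0.
H + 4I = [[16, -40], [8, -20]].
Row 1: (16)·5 + (-40)·y = 0
Row 2: (8)·5 + (-20)·y = 0
Solving gives y = 2.
Check: H·(5, 2) = (-20, -8) = -4·(5, 2).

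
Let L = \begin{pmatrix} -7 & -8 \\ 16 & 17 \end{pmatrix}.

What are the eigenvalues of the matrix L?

det(L - tI) = (-7 - t)(17 - t) - (-8)·(16) = t^2 - 10t + 9.
This factors as (t - 1)·(t - 9) = 0.
Eigenvalues: 1, 9.

1, 9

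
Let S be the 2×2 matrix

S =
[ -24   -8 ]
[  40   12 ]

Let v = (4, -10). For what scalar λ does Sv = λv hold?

-4

Compute Sv: S·(4, -10) = (-16, 40).
Since Sv = λv, compare component 1: -16 = λ·4, so λ = -4.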